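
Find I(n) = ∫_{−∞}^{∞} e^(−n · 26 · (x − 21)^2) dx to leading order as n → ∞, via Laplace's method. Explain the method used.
I(n) = sqrt(π/(26n))

Here φ(x) = 26 · (x − 21)^2 has its unique minimum at x* = 21 with φ(x*) = 0 and φ''(x*) = 52. Laplace's method gives
  I(n) ~ e^(−n φ(x*)) · sqrt(2π / (n · φ''(x*))) = sqrt(2π / (52n)) = sqrt(π/(26n)).
This is exact: substituting u = (x − 21)·sqrt(26n) gives I(n) = (1/sqrt(26n)) ∫_{−∞}^{∞} e^(−u^2) du = sqrt(π/(26n)).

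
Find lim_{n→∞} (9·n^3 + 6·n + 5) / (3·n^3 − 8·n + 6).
lim = 9/3 = 3

For large n the leading n^3 terms dominate both numerator and denominator. Dividing top and bottom by n^3, every other term tends to 0, leaving 9/3 = 3.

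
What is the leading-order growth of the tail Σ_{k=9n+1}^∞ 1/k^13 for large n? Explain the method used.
Σ_{k>9n} 1/k^13 ~ 1/(12 · (9n)^12)

Compare to the integral: ∫_{9n}^∞ x^(−13) dx = [−x^(−12)/12]_{9n}^∞ = 1/((13−1)·(9n)^12). Euler-Maclaurin then gives
  Σ_{k>9n} 1/k^13 = ∫_{9n}^∞ dx/x^13 − 1/(2·(9n)^13) + O(1/(9n)^14).
(Equivalently this is ζ(13) − Σ_{k≤9n} 1/k^13.)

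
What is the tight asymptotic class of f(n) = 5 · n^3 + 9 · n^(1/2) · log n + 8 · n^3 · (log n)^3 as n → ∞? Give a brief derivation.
f(n) ∈ Θ(n^3 · (log n)^3)

Compare the terms by growth order. For large n, n^a · (log n)^b dominates n^a' · (log n)^b' iff a > a', or (a = a' and b > b'). Ranking the 3 terms shows the dominant one is 8 · n^3 · (log n)^3. Hence f(n) ∈ Θ(n^3 · (log n)^3).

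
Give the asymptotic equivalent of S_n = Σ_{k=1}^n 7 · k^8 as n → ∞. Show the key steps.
S_n ~ 7 · n^9 / 9

By integral comparison (Euler-Maclaurin), Σ_{k=1}^n 7 · k^8 = 7 · ∫_0^n x^8 dx + O(n^8) = 7 · n^9/9 + O(n^8). (Equivalently, Faulhaber's formula gives the same leading term.)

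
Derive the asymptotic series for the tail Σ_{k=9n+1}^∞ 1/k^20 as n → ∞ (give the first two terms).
Σ_{k>9n} 1/k^20 = 1/(19 · (9n)^19) − 1/(2 · (9n)^20) + O(1/(9n)^21)

Compare to the integral: ∫_{9n}^∞ x^(−20) dx = [−x^(−19)/19]_{9n}^∞ = 1/((20−1)·(9n)^19). The Euler-Maclaurin correction adds −f(9n)/2 = −1/(2·(9n)^20). Euler-Maclaurin then gives
  Σ_{k>9n} 1/k^20 = ∫_{9n}^∞ dx/x^20 − 1/(2·(9n)^20) + O(1/(9n)^21).
(Equivalently this is ζ(20) − Σ_{k≤9n} 1/k^20.)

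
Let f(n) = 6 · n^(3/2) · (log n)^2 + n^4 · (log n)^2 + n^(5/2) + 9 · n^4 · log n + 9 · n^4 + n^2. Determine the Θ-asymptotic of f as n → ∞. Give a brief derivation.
f(n) ∈ Θ(n^4 · (log n)^2)

Compare the terms by growth order. For large n, n^a · (log n)^b dominates n^a' · (log n)^b' iff a > a', or (a = a' and b > b'). Ranking the 6 terms shows the dominant one is n^4 · (log n)^2. Hence f(n) ∈ Θ(n^4 · (log n)^2).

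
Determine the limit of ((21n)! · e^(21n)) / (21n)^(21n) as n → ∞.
lim = ∞

Stirling: (21n)! ~ sqrt(2π·21n) · (21n/e)^(21n). Hence
  (21n)! · e^(21n) / (21n)^(21n) ~ sqrt(2π·21n) = sqrt(2π·21) · sqrt(n) → ∞.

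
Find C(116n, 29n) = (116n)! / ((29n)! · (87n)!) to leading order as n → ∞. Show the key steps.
C(116n, 29n) ~ (256/27)^(29n) · sqrt(2/(3π·29n))

Write N = 29n. Apply Stirling to each factorial:
  (4N)! ~ sqrt(2π·4N) · (4N/e)^(4N),
  N! ~ sqrt(2π N) · (N/e)^N,
  (3N)! ~ sqrt(2π·3N) · (3N/e)^(3N).
The exponential factors combine to (4N)^(4N) / (N^N · (3N)^(3N)) = 4^(4N)/3^(3N) = (4^4/3^3)^N = (256/27)^N.
The square-root prefactors combine to sqrt(2π·4N) / (sqrt(2π N)·sqrt(2π·3N)) = sqrt(4 / (2π·3·N)) = sqrt(2/(3π·29n)).
Substituting N = 29n: C(116n, 29n) ~ (256/27)^(29n) · sqrt(2/(3π·29n)).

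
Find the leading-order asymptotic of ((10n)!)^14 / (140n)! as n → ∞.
((10n)!)^14/(140n)! ~ ((2π·10n)^(13/2) / sqrt(14)) · 14^(−14·10n)  →  0

Write N = 10n. Stirling: N! ~ sqrt(2π N)(N/e)^N and (14N)! ~ sqrt(2π·14N)·(14N/e)^(14N).
  (N!)^14/(14N)! ~ (2π N)^(14/2) (N/e)^(14N) / [sqrt(2π·14N) (14N/e)^(14N)]
     = (2π N)^(14/2) / sqrt(2π·14N) · (N/(14N))^(14N)
     = (2π N)^((14−1)/2) / sqrt(14) · 14^(−14N).
Since 14^14 > 1, the factor 14^(−14N) decays exponentially, so the ratio → 0. Substituting N = 10n gives the stated form.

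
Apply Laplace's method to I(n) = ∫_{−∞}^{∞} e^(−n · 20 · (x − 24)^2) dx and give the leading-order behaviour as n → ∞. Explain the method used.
I(n) = sqrt(π/(20n))

Here φ(x) = 20 · (x − 24)^2 has its unique minimum at x* = 24 with φ(x*) = 0 and φ''(x*) = 40. Laplace's method gives
  I(n) ~ e^(−n φ(x*)) · sqrt(2π / (n · φ''(x*))) = sqrt(2π / (40n)) = sqrt(π/(20n)).
This is exact: substituting u = (x − 24)·sqrt(20n) gives I(n) = (1/sqrt(20n)) ∫_{−∞}^{∞} e^(−u^2) du = sqrt(π/(20n)).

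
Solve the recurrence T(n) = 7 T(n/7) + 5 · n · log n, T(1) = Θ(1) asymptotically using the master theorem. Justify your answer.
T(n) = Θ(n · (log n)^2)

Here log_7 7 = 1 and f(n) = 5 · n · log n = Θ(n^(log_7 7) · (log n)^1). This is the extended Case 2 of the master theorem (f matches the critical exponent up to log factors), giving T(n) = Θ(n^(log_7 7) · (log n)^(1+1)) = Θ(n · (log n)^2).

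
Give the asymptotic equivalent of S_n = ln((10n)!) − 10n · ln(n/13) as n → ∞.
S_n ~ 10n · (ln 130 − 1) + O(ln n)

Stirling: ln((10n)!) = 10n ln(10n) − 10n + O(ln n).
  S_n = 10n ln(10n) − 10n − 10n ln(n/13) + O(ln n)
      = 10n ln(10n) − 10n ln n + 10n ln 13 − 10n + O(ln n)
      = 10n ln 10 + 10n ln 13 − 10n + O(ln n)
      = 10n (ln 130 − 1) + O(ln n).
Numerically ln(130) − 1 ≈ 3.8675.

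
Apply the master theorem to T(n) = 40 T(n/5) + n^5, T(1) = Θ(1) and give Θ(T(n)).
T(n) = Θ(n^5)

log_5 40 ≈ 2.292. f(n) = n^5 dominates n^(log_5 40) since 5 > 2.292, and the regularity condition a·f(n/b) = 40·(n/5)^5 = (40/3125)·n^5 ≤ c·f(n) holds with c = 40/3125 ≈ 0.0128 < 1. So this is Case 3: T(n) = Θ(f(n)) = Θ(n^5).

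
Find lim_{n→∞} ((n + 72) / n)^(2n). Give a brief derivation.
lim = e^144

Rewrite as (1 + 72/n)^(2n). By the standard limit (1 + x/n)^n → e^x, we have (1 + 72/n)^n → e^72, and raising to the 2nd power gives e^144.
More precisely, ln[(1 + 72/n)^(2n)] = 2n · ln(1 + 72/n) = 2n · (72/n + O(1/n^2)) = 144 + O(1/n) → 144.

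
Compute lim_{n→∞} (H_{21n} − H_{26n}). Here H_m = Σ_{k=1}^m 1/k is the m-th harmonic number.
lim = ln(21/26)

Euler-Maclaurin gives H_m = ln m + γ + 1/(2m) + O(1/m^2). The γ and O(1/m) terms cancel in the difference:
  H_{21n} − H_{26n} = ln(21n) − ln(26n) + O(1/n) = ln(21/26) + O(1/n).
Hence the limit is ln(21/26).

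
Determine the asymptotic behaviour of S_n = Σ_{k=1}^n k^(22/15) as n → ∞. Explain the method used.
S_n ~ (15/37) · n^(37/15)

Integral comparison: Σ_{k=1}^n k^(22/15) = ∫_0^n x^(22/15) dx + O(n^(22/15)). The integral is n^(1 + 22/15) / (1 + 22/15) = n^((22+15)/15) / ((22+15)/15) = (15/37) · n^(37/15).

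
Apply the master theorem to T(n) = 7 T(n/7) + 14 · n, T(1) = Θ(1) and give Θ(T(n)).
T(n) = Θ(n log n)

log_7 7 = 1, and f(n) = 14 · n = Θ(n^(log_7 7)). This is Case 2 of the master theorem: T(n) = Θ(f(n) · log n) = Θ(n log n).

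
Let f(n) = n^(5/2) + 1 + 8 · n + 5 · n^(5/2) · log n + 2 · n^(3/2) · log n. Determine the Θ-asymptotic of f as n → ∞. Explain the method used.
f(n) ∈ Θ(n^(5/2) · log n)

Compare the terms by growth order. For large n, n^a · (log n)^b dominates n^a' · (log n)^b' iff a > a', or (a = a' and b > b'). Ranking the 5 terms shows the dominant one is 5 · n^(5/2) · log n. Hence f(n) ∈ Θ(n^(5/2) · log n).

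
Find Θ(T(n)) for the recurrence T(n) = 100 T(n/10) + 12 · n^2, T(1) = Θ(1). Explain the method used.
T(n) = Θ(n^2 log n)

log_10 100 = 2, and f(n) = 12 · n^2 = Θ(n^(log_10 100)). This is Case 2 of the master theorem: T(n) = Θ(f(n) · log n) = Θ(n^2 log n).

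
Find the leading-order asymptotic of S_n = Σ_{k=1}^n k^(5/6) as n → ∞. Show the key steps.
S_n ~ (6/11) · n^(11/6)

Integral comparison: Σ_{k=1}^n k^(5/6) = ∫_0^n x^(5/6) dx + O(n^(5/6)). The integral is n^(1 + 5/6) / (1 + 5/6) = n^((5+6)/6) / ((5+6)/6) = (6/11) · n^(11/6).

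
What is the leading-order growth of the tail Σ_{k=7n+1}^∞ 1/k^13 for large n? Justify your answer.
Σ_{k>7n} 1/k^13 ~ 1/(12 · (7n)^12)

Compare to the integral: ∫_{7n}^∞ x^(−13) dx = [−x^(−12)/12]_{7n}^∞ = 1/((13−1)·(7n)^12). Euler-Maclaurin then gives
  Σ_{k>7n} 1/k^13 = ∫_{7n}^∞ dx/x^13 − 1/(2·(7n)^13) + O(1/(7n)^14).
(Equivalently this is ζ(13) − Σ_{k≤7n} 1/k^13.)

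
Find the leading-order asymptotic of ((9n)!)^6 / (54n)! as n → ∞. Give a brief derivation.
((9n)!)^6/(54n)! ~ ((2π·9n)^(5/2) / sqrt(6)) · 6^(−6·9n)  →  0

Write N = 9n. Stirling: N! ~ sqrt(2π N)(N/e)^N and (6N)! ~ sqrt(2π·6N)·(6N/e)^(6N).
  (N!)^6/(6N)! ~ (2π N)^(6/2) (N/e)^(6N) / [sqrt(2π·6N) (6N/e)^(6N)]
     = (2π N)^(6/2) / sqrt(2π·6N) · (N/(6N))^(6N)
     = (2π N)^((6−1)/2) / sqrt(6) · 6^(−6N).
Since 6^6 > 1, the factor 6^(−6N) decays exponentially, so the ratio → 0. Substituting N = 9n gives the stated form.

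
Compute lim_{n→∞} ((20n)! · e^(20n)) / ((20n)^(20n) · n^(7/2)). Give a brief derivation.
lim = 0

Stirling: (20n)! ~ sqrt(2π·20n) · (20n/e)^(20n). Hence
  (20n)! · e^(20n) / (20n)^(20n) ~ sqrt(2π·20n).
Dividing by n^(7/2): sqrt(2π·20n) / n^(7/2) = sqrt(2π·20) · n^((1−7)/2), so the expression behaves like sqrt(2π·20) · n^((1−7)/2) → 0.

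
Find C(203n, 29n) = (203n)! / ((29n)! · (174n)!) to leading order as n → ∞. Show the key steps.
C(203n, 29n) ~ (823543/46656)^(29n) · sqrt(7/(12π·29n))

Write N = 29n. Apply Stirling to each factorial:
  (7N)! ~ sqrt(2π·7N) · (7N/e)^(7N),
  N! ~ sqrt(2π N) · (N/e)^N,
  (6N)! ~ sqrt(2π·6N) · (6N/e)^(6N).
The exponential factors combine to (7N)^(7N) / (N^N · (6N)^(6N)) = 7^(7N)/6^(6N) = (7^7/6^6)^N = (823543/46656)^N.
The square-root prefactors combine to sqrt(2π·7N) / (sqrt(2π N)·sqrt(2π·6N)) = sqrt(7 / (2π·6·N)) = sqrt(7/(12π·29n)).
Substituting N = 29n: C(203n, 29n) ~ (823543/46656)^(29n) · sqrt(7/(12π·29n)).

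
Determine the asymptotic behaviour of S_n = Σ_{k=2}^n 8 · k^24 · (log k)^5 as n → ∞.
S_n ~ 8 · n^25 · (log n)^5 / 25

By integral comparison, S_n = ∫_1^n 8 · x^24 · (log x)^5 dx + O(n^24 · (log n)^5). For the integral, the leading term of ∫_1^n x^24 (log x)^5 dx is n^25/25 · (log n)^5 (by repeated integration by parts; each step lowers the log-exponent and produces a relatively O(1/log n) correction). Hence S_n ~ 8 · n^25 · (log n)^5 / 25.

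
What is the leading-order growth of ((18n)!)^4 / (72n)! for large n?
((18n)!)^4/(72n)! ~ ((2π·18n)^(3/2) / 2) · 4^(−4·18n)  →  0

Write N = 18n. Stirling: N! ~ sqrt(2π N)(N/e)^N and (4N)! ~ sqrt(2π·4N)·(4N/e)^(4N).
  (N!)^4/(4N)! ~ (2π N)^(4/2) (N/e)^(4N) / [sqrt(2π·4N) (4N/e)^(4N)]
     = (2π N)^(4/2) / sqrt(2π·4N) · (N/(4N))^(4N)
     = (2π N)^((4−1)/2) / 2 · 4^(−4N).
Since 4^4 > 1, the factor 4^(−4N) decays exponentially, so the ratio → 0. Substituting N = 18n gives the stated form.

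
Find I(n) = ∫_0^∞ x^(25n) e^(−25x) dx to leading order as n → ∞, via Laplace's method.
I(n) ~ (sqrt(2π·25n) / 25) · (25n/(25e))^(25n)

Write the integrand as exp(25n ln x − 25x) and set f(x) = 25n ln x − 25x. Then f'(x) = 25n/x − 25 = 0 at x* = 25n/25, and f''(x*) = −25n/x*^2 = −25^2/(25n). Laplace's method (interior maximum) gives
  I(n) ~ e^(f(x*)) · sqrt(2π / |f''(x*)|)
        = exp(25n ln(25n/25) − 25n) · sqrt(2π · 25n / 25^2)
        = (25n/25)^(25n) e^(−25n) · sqrt(2π·25n) / 25
        = (sqrt(2π·25n) / 25) · (25n/(25e))^(25n).
This matches Γ(25n+1)/25^(25n+1) with Stirling applied to Γ.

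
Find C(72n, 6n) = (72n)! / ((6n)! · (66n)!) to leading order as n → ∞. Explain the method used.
C(72n, 6n) ~ (8916100448256/285311670611)^(6n) · sqrt(6/(11π·6n))

Write N = 6n. Apply Stirling to each factorial:
  (12N)! ~ sqrt(2π·12N) · (12N/e)^(12N),
  N! ~ sqrt(2π N) · (N/e)^N,
  (11N)! ~ sqrt(2π·11N) · (11N/e)^(11N).
The exponential factors combine to (12N)^(12N) / (N^N · (11N)^(11N)) = 12^(12N)/11^(11N) = (12^12/11^11)^N = (8916100448256/285311670611)^N.
The square-root prefactors combine to sqrt(2π·12N) / (sqrt(2π N)·sqrt(2π·11N)) = sqrt(12 / (2π·11·N)) = sqrt(6/(11π·6n)).
Substituting N = 6n: C(72n, 6n) ~ (8916100448256/285311670611)^(6n) · sqrt(6/(11π·6n)).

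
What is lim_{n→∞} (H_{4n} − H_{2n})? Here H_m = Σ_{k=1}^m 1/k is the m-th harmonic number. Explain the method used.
lim = ln(4/2) = ln 2

Euler-Maclaurin gives H_m = ln m + γ + 1/(2m) + O(1/m^2). The γ and O(1/m) terms cancel in the difference:
  H_{4n} − H_{2n} = ln(4n) − ln(2n) + O(1/n) = ln(4/2) + O(1/n).
Hence the limit is ln(4/2) = ln 2.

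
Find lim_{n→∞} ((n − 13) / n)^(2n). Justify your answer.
lim = e^(−26)

Rewrite as (1 − 13/n)^(2n). By the standard limit (1 + x/n)^n → e^x, we have (1 − 13/n)^n → e^(−13), and raising to the 2nd power gives e^(−26).
More precisely, ln[(1 − 13/n)^(2n)] = 2n · ln(1 − 13/n) = 2n · (-13/n + O(1/n^2)) = -26 + O(1/n) → -26.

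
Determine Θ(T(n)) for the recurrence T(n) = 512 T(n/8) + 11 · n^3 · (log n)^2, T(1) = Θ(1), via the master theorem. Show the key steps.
T(n) = Θ(n^3 · (log n)^3)

Here log_8 512 = 3 and f(n) = 11 · n^3 · (log n)^2 = Θ(n^(log_8 512) · (log n)^2). This is the extended Case 2 of the master theorem (f matches the critical exponent up to log factors), giving T(n) = Θ(n^(log_8 512) · (log n)^(2+1)) = Θ(n^3 · (log n)^3).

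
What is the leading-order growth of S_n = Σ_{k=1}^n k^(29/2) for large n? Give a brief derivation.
S_n ~ (2/31) · n^(31/2)

Integral comparison: Σ_{k=1}^n k^(29/2) = ∫_0^n x^(29/2) dx + O(n^(29/2)). The integral is n^(1 + 29/2) / (1 + 29/2) = n^((29+2)/2) / ((29+2)/2) = (2/31) · n^(31/2).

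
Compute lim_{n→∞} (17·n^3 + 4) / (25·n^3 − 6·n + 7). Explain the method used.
lim = 17/25

For large n the leading n^3 terms dominate both numerator and denominator. Dividing top and bottom by n^3, every other term tends to 0, leaving 17/25.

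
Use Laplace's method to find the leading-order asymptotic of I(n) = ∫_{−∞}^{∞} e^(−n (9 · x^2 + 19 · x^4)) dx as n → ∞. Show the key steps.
I(n) ~ sqrt(π/(9n))

φ(x) = 9 · x^2 + 19 · x^4 has its unique global minimum at x* = 0 (since φ'(x) = 18x + 76x^3 = 0 only at x = 0 for real x with both coefficients positive, and φ → ∞ as |x| → ∞). At x* = 0, φ(0) = 0 and φ''(0) = 18. Laplace's method then gives
  I(n) ~ sqrt(2π / (n · φ''(0))) · e^(−n φ(0)) = sqrt(2π / (18n)) = sqrt(π/(9n)).
The 19 · x^4 term contributes only at subleading order (an O(1/n) relative correction).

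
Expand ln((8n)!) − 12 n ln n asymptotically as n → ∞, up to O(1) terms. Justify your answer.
ln((8n)!) − 12 n ln n = −4 n ln n + 8(ln 8 − 1) n + (1/2) ln(2π·8n) + O(1/n)

Stirling: ln((8n)!) = 8n ln(8n) − 8n + (1/2) ln(2π·8n) + O(1/n).
Expand 8n ln(8n) = 8n (ln n + ln 8) = 8n ln n + 8n ln 8.
Subtract 12n ln n: leading term is (8 − 12) n ln n = −4 n ln n. The next term is 8n ln 8 − 8n = 8(ln 8 − 1) n. Then the (1/2) ln(2π·8n) correction.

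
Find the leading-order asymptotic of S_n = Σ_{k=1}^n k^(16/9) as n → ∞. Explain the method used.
S_n ~ (9/25) · n^(25/9)

Integral comparison: Σ_{k=1}^n k^(16/9) = ∫_0^n x^(16/9) dx + O(n^(16/9)). The integral is n^(1 + 16/9) / (1 + 16/9) = n^((16+9)/9) / ((16+9)/9) = (9/25) · n^(25/9).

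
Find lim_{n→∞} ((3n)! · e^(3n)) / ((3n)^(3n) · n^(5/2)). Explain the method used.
lim = 0

Stirling: (3n)! ~ sqrt(2π·3n) · (3n/e)^(3n). Hence
  (3n)! · e^(3n) / (3n)^(3n) ~ sqrt(2π·3n).
Dividing by n^(5/2): sqrt(2π·3n) / n^(5/2) = sqrt(2π·3) · n^((1−5)/2), so the expression behaves like sqrt(2π·3) · n^((1−5)/2) → 0.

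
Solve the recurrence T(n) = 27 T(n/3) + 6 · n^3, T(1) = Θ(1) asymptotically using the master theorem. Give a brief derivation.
T(n) = Θ(n^3 log n)

log_3 27 = 3, and f(n) = 6 · n^3 = Θ(n^(log_3 27)). This is Case 2 of the master theorem: T(n) = Θ(f(n) · log n) = Θ(n^3 log n).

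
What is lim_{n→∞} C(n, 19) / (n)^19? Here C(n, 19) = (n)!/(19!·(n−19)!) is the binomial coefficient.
lim = 1/19! = 1/121645100408832000

With N = n → ∞: C(N, 19) / N^19 = [N(N−1)…(N−18)] / (19! · N^19) = (1/19!) · 1 · (1 − 1/n) · … · (1 − 18/n). Each factor → 1 as N → ∞, so the limit is 1/19! = 1/121645100408832000.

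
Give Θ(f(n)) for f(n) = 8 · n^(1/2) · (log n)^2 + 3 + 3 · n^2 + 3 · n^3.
f(n) ∈ Θ(n^3)

Compare the terms by growth order. For large n, n^a · (log n)^b dominates n^a' · (log n)^b' iff a > a', or (a = a' and b > b'). Ranking the 4 terms shows the dominant one is 3 · n^3. Hence f(n) ∈ Θ(n^3).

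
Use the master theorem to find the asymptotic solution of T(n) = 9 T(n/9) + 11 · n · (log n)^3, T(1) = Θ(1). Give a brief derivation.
T(n) = Θ(n · (log n)^4)

Here log_9 9 = 1 and f(n) = 11 · n · (log n)^3 = Θ(n^(log_9 9) · (log n)^3). This is the extended Case 2 of the master theorem (f matches the critical exponent up to log factors), giving T(n) = Θ(n^(log_9 9) · (log n)^(3+1)) = Θ(n · (log n)^4).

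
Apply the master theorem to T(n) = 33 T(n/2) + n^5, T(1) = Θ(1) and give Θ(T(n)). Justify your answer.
T(n) = Θ(n^(log_2 33))

Master theorem: compare f(n) = n^5 to n^(log_2 33) where log_2 33 ≈ 5.044. Since 5 < log_2 33, we have f(n) = O(n^(log_2 33 − ε)) for some ε > 0 — Case 1. Hence T(n) = Θ(n^(log_2 33)).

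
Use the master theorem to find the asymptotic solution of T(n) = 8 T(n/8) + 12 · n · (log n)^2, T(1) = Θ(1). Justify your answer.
T(n) = Θ(n · (log n)^3)

Here log_8 8 = 1 and f(n) = 12 · n · (log n)^2 = Θ(n^(log_8 8) · (log n)^2). This is the extended Case 2 of the master theorem (f matches the critical exponent up to log factors), giving T(n) = Θ(n^(log_8 8) · (log n)^(2+1)) = Θ(n · (log n)^3).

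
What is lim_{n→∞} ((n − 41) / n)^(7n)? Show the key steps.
lim = e^(−287)

Rewrite as (1 − 41/n)^(7n). By the standard limit (1 + x/n)^n → e^x, we have (1 − 41/n)^n → e^(−41), and raising to the 7th power gives e^(−287).
More precisely, ln[(1 − 41/n)^(7n)] = 7n · ln(1 − 41/n) = 7n · (-41/n + O(1/n^2)) = -287 + O(1/n) → -287.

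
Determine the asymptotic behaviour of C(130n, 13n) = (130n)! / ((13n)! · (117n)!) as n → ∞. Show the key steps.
C(130n, 13n) ~ (10000000000/387420489)^(13n) · sqrt(5/(9π·13n))

Write N = 13n. Apply Stirling to each factorial:
  (10N)! ~ sqrt(2π·10N) · (10N/e)^(10N),
  N! ~ sqrt(2π N) · (N/e)^N,
  (9N)! ~ sqrt(2π·9N) · (9N/e)^(9N).
The exponential factors combine to (10N)^(10N) / (N^N · (9N)^(9N)) = 10^(10N)/9^(9N) = (10^10/9^9)^N = (10000000000/387420489)^N.
The square-root prefactors combine to sqrt(2π·10N) / (sqrt(2π N)·sqrt(2π·9N)) = sqrt(10 / (2π·9·N)) = sqrt(5/(9π·13n)).
Substituting N = 13n: C(130n, 13n) ~ (10000000000/387420489)^(13n) · sqrt(5/(9π·13n)).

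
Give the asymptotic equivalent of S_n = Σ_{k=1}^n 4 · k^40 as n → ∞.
S_n ~ 4 · n^41 / 41

By integral comparison (Euler-Maclaurin), Σ_{k=1}^n 4 · k^40 = 4 · ∫_0^n x^40 dx + O(n^40) = 4 · n^41/41 + O(n^40). (Equivalently, Faulhaber's formula gives the same leading term.)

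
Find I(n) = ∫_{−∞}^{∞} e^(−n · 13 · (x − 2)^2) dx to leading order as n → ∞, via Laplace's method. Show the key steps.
I(n) = sqrt(π/(13n))

Here φ(x) = 13 · (x − 2)^2 has its unique minimum at x* = 2 with φ(x*) = 0 and φ''(x*) = 26. Laplace's method gives
  I(n) ~ e^(−n φ(x*)) · sqrt(2π / (n · φ''(x*))) = sqrt(2π / (26n)) = sqrt(π/(13n)).
This is exact: substituting u = (x − 2)·sqrt(13n) gives I(n) = (1/sqrt(13n)) ∫_{−∞}^{∞} e^(−u^2) du = sqrt(π/(13n)).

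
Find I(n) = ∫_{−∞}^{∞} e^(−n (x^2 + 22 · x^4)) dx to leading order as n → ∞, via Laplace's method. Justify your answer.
I(n) ~ sqrt(π/n)

φ(x) = x^2 + 22 · x^4 has its unique global minimum at x* = 0 (since φ'(x) = 2x + 88x^3 = 0 only at x = 0 for real x with both coefficients positive, and φ → ∞ as |x| → ∞). At x* = 0, φ(0) = 0 and φ''(0) = 2. Laplace's method then gives
  I(n) ~ sqrt(2π / (n · φ''(0))) · e^(−n φ(0)) = sqrt(2π / (2n)) = sqrt(π/n).
The 22 · x^4 term contributes only at subleading order (an O(1/n) relative correction).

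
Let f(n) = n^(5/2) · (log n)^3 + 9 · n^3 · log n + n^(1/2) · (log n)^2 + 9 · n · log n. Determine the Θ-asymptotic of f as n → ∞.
f(n) ∈ Θ(n^3 · log n)

Compare the terms by growth order. For large n, n^a · (log n)^b dominates n^a' · (log n)^b' iff a > a', or (a = a' and b > b'). Ranking the 4 terms shows the dominant one is 9 · n^3 · log n. Hence f(n) ∈ Θ(n^3 · log n).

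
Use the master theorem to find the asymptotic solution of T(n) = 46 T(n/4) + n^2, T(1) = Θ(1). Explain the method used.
T(n) = Θ(n^(log_4 46))

Master theorem: compare f(n) = n^2 to n^(log_4 46) where log_4 46 ≈ 2.762. Since 2 < log_4 46, we have f(n) = O(n^(log_4 46 − ε)) for some ε > 0 — Case 1. Hence T(n) = Θ(n^(log_4 46)).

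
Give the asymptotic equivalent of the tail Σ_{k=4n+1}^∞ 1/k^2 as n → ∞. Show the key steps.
Σ_{k>4n} 1/k^2 ~ 1/(1 · (4n))

Compare to the integral: ∫_{4n}^∞ x^(−2) dx = [−x^(−1)/1]_{4n}^∞ = 1/((2−1)·(4n)). Euler-Maclaurin then gives
  Σ_{k>4n} 1/k^2 = ∫_{4n}^∞ dx/x^2 − 1/(2·(4n)^2) + O(1/(4n)^3).
(Equivalently this is ζ(2) − Σ_{k≤4n} 1/k^2.)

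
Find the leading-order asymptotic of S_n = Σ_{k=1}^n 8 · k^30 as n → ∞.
S_n ~ 8 · n^31 / 31

By integral comparison (Euler-Maclaurin), Σ_{k=1}^n 8 · k^30 = 8 · ∫_0^n x^30 dx + O(n^30) = 8 · n^31/31 + O(n^30). (Equivalently, Faulhaber's formula gives the same leading term.)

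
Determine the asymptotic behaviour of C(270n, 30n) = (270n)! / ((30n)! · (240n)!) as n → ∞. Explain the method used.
C(270n, 30n) ~ (387420489/16777216)^(30n) · sqrt(9/(16π·30n))

Write N = 30n. Apply Stirling to each factorial:
  (9N)! ~ sqrt(2π·9N) · (9N/e)^(9N),
  N! ~ sqrt(2π N) · (N/e)^N,
  (8N)! ~ sqrt(2π·8N) · (8N/e)^(8N).
The exponential factors combine to (9N)^(9N) / (N^N · (8N)^(8N)) = 9^(9N)/8^(8N) = (9^9/8^8)^N = (387420489/16777216)^N.
The square-root prefactors combine to sqrt(2π·9N) / (sqrt(2π N)·sqrt(2π·8N)) = sqrt(9 / (2π·8·N)) = sqrt(9/(16π·30n)).
Substituting N = 30n: C(270n, 30n) ~ (387420489/16777216)^(30n) · sqrt(9/(16π·30n)).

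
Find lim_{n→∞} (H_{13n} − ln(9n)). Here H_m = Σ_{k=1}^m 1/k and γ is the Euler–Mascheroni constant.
lim = ln(13/9) + γ

By Euler-Maclaurin, H_m = ln m + γ + O(1/m). So
  H_{13n} − ln(9n) = ln(13n) + γ − ln(9n) + O(1/n)
                       = ln(13/9) + γ + O(1/n).
Hence the limit is ln(13/9) + γ.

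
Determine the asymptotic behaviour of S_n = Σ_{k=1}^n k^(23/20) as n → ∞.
S_n ~ (20/43) · n^(43/20)

Integral comparison: Σ_{k=1}^n k^(23/20) = ∫_0^n x^(23/20) dx + O(n^(23/20)). The integral is n^(1 + 23/20) / (1 + 23/20) = n^((23+20)/20) / ((23+20)/20) = (20/43) · n^(43/20).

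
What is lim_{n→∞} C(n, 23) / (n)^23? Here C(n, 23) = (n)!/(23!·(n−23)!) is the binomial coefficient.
lim = 1/23! = 1/25852016738884976640000

With N = n → ∞: C(N, 23) / N^23 = [N(N−1)…(N−22)] / (23! · N^23) = (1/23!) · 1 · (1 − 1/n) · … · (1 − 22/n). Each factor → 1 as N → ∞, so the limit is 1/23! = 1/25852016738884976640000.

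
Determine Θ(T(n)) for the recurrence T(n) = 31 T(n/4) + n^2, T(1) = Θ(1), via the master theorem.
T(n) = Θ(n^(log_4 31))

Master theorem: compare f(n) = n^2 to n^(log_4 31) where log_4 31 ≈ 2.477. Since 2 < log_4 31, we have f(n) = O(n^(log_4 31 − ε)) for some ε > 0 — Case 1. Hence T(n) = Θ(n^(log_4 31)).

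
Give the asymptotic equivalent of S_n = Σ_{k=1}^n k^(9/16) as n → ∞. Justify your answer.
S_n ~ (16/25) · n^(25/16)

Integral comparison: Σ_{k=1}^n k^(9/16) = ∫_0^n x^(9/16) dx + O(n^(9/16)). The integral is n^(1 + 9/16) / (1 + 9/16) = n^((9+16)/16) / ((9+16)/16) = (16/25) · n^(25/16).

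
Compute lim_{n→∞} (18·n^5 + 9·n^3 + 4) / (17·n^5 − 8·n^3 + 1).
lim = 18/17

For large n the leading n^5 terms dominate both numerator and denominator. Dividing top and bottom by n^5, every other term tends to 0, leaving 18/17.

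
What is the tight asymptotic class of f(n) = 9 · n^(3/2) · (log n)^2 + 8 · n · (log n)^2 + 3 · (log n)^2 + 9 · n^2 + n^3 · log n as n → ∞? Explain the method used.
f(n) ∈ Θ(n^3 · log n)

Compare the terms by growth order. For large n, n^a · (log n)^b dominates n^a' · (log n)^b' iff a > a', or (a = a' and b > b'). Ranking the 5 terms shows the dominant one is n^3 · log n. Hence f(n) ∈ Θ(n^3 · log n).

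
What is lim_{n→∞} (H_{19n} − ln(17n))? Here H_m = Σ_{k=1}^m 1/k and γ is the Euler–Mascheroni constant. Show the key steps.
lim = ln(19/17) + γ

By Euler-Maclaurin, H_m = ln m + γ + O(1/m). So
  H_{19n} − ln(17n) = ln(19n) + γ − ln(17n) + O(1/n)
                       = ln(19/17) + γ + O(1/n).
Hence the limit is ln(19/17) + γ.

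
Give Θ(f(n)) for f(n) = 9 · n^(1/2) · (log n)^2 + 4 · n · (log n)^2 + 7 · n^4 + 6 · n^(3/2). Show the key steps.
f(n) ∈ Θ(n^4)

Compare the terms by growth order. For large n, n^a · (log n)^b dominates n^a' · (log n)^b' iff a > a', or (a = a' and b > b'). Ranking the 4 terms shows the dominant one is 7 · n^4. Hence f(n) ∈ Θ(n^4).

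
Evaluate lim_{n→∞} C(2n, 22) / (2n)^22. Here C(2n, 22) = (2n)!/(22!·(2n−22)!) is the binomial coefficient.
lim = 1/22! = 1/1124000727777607680000

With N = 2n → ∞: C(N, 22) / N^22 = [N(N−1)…(N−21)] / (22! · N^22) = (1/22!) · 1 · (1 − 1/(2n)) · … · (1 − 21/(2n)). Each factor → 1 as N → ∞, so the limit is 1/22! = 1/1124000727777607680000.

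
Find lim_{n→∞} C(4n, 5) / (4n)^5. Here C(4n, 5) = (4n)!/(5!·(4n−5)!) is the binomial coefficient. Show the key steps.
lim = 1/5! = 1/120

With N = 4n → ∞: C(N, 5) / N^5 = [N(N−1)…(N−4)] / (5! · N^5) = (1/5!) · 1 · (1 − 1/(4n)) · (1 − 2/(4n)) · (1 − 3/(4n)) · (1 − 4/(4n)). Each factor → 1 as N → ∞, so the limit is 1/5! = 1/120.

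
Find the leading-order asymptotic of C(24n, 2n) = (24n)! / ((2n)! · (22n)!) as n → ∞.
C(24n, 2n) ~ (8916100448256/285311670611)^(2n) · sqrt(6/(11π·2n))

Write N = 2n. Apply Stirling to each factorial:
  (12N)! ~ sqrt(2π·12N) · (12N/e)^(12N),
  N! ~ sqrt(2π N) · (N/e)^N,
  (11N)! ~ sqrt(2π·11N) · (11N/e)^(11N).
The exponential factors combine to (12N)^(12N) / (N^N · (11N)^(11N)) = 12^(12N)/11^(11N) = (12^12/11^11)^N = (8916100448256/285311670611)^N.
The square-root prefactors combine to sqrt(2π·12N) / (sqrt(2π N)·sqrt(2π·11N)) = sqrt(12 / (2π·11·N)) = sqrt(6/(11π·2n)).
Substituting N = 2n: C(24n, 2n) ~ (8916100448256/285311670611)^(2n) · sqrt(6/(11π·2n)).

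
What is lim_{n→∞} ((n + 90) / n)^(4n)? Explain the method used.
lim = e^360

Rewrite as (1 + 90/n)^(4n). By the standard limit (1 + x/n)^n → e^x, we have (1 + 90/n)^n → e^90, and raising to the 4th power gives e^360.
More precisely, ln[(1 + 90/n)^(4n)] = 4n · ln(1 + 90/n) = 4n · (90/n + O(1/n^2)) = 360 + O(1/n) → 360.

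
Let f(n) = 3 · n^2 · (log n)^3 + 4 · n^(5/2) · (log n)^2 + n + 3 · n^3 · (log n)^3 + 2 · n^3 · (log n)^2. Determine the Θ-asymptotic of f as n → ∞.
f(n) ∈ Θ(n^3 · (log n)^3)

Compare the terms by growth order. For large n, n^a · (log n)^b dominates n^a' · (log n)^b' iff a > a', or (a = a' and b > b'). Ranking the 5 terms shows the dominant one is 3 · n^3 · (log n)^3. Hence f(n) ∈ Θ(n^3 · (log n)^3).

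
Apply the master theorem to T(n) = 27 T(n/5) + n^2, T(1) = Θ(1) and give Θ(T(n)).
T(n) = Θ(n^(log_5 27))

Master theorem: compare f(n) = n^2 to n^(log_5 27) where log_5 27 ≈ 2.048. Since 2 < log_5 27, we have f(n) = O(n^(log_5 27 − ε)) for some ε > 0 — Case 1. Hence T(n) = Θ(n^(log_5 27)).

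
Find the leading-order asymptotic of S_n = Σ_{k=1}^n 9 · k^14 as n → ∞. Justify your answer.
S_n ~ 3 · n^15 / 5

By integral comparison (Euler-Maclaurin), Σ_{k=1}^n 9 · k^14 = 9 · ∫_0^n x^14 dx + O(n^14) = 9 · n^15/15 = 3 · n^15 / 5 + O(n^14). (Equivalently, Faulhaber's formula gives the same leading term.)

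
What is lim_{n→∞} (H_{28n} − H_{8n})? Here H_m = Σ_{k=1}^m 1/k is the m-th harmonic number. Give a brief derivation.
lim = ln(28/8) = ln(7/2)

Euler-Maclaurin gives H_m = ln m + γ + 1/(2m) + O(1/m^2). The γ and O(1/m) terms cancel in the difference:
  H_{28n} − H_{8n} = ln(28n) − ln(8n) + O(1/n) = ln(28/8) + O(1/n).
Hence the limit is ln(28/8) = ln(7/2).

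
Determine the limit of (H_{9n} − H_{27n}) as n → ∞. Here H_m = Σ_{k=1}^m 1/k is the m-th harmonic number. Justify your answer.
lim = ln(9/27) = −ln 3

Euler-Maclaurin gives H_m = ln m + γ + 1/(2m) + O(1/m^2). The γ and O(1/m) terms cancel in the difference:
  H_{9n} − H_{27n} = ln(9n) − ln(27n) + O(1/n) = ln(9/27) + O(1/n).
Hence the limit is ln(9/27) = −ln 3.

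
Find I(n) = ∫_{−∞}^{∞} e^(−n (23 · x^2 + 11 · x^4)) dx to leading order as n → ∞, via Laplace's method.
I(n) ~ sqrt(π/(23n))

φ(x) = 23 · x^2 + 11 · x^4 has its unique global minimum at x* = 0 (since φ'(x) = 46x + 44x^3 = 0 only at x = 0 for real x with both coefficients positive, and φ → ∞ as |x| → ∞). At x* = 0, φ(0) = 0 and φ''(0) = 46. Laplace's method then gives
  I(n) ~ sqrt(2π / (n · φ''(0))) · e^(−n φ(0)) = sqrt(2π / (46n)) = sqrt(π/(23n)).
The 11 · x^4 term contributes only at subleading order (an O(1/n) relative correction).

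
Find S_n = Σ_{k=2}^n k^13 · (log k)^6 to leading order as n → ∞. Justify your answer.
S_n ~ n^14 · (log n)^6 / 14

By integral comparison, S_n = ∫_1^n x^13 · (log x)^6 dx + O(n^13 · (log n)^6). For the integral, the leading term of ∫_1^n x^13 (log x)^6 dx is n^14/14 · (log n)^6 (by repeated integration by parts; each step lowers the log-exponent and produces a relatively O(1/log n) correction). Hence S_n ~ n^14 · (log n)^6 / 14.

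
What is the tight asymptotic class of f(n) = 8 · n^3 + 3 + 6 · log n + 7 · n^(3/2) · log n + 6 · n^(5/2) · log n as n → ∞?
f(n) ∈ Θ(n^3)

Compare the terms by growth order. For large n, n^a · (log n)^b dominates n^a' · (log n)^b' iff a > a', or (a = a' and b > b'). Ranking the 5 terms shows the dominant one is 8 · n^3. Hence f(n) ∈ Θ(n^3).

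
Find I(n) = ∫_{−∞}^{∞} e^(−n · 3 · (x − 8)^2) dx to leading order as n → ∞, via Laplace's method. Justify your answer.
I(n) = sqrt(π/(3n))

Here φ(x) = 3 · (x − 8)^2 has its unique minimum at x* = 8 with φ(x*) = 0 and φ''(x*) = 6. Laplace's method gives
  I(n) ~ e^(−n φ(x*)) · sqrt(2π / (n · φ''(x*))) = sqrt(2π / (6n)) = sqrt(π/(3n)).
This is exact: substituting u = (x − 8)·sqrt(3n) gives I(n) = (1/sqrt(3n)) ∫_{−∞}^{∞} e^(−u^2) du = sqrt(π/(3n)).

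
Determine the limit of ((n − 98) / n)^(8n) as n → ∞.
lim = e^(−784)

Rewrite as (1 − 98/n)^(8n). By the standard limit (1 + x/n)^n → e^x, we have (1 − 98/n)^n → e^(−98), and raising to the 8th power gives e^(−784).
More precisely, ln[(1 − 98/n)^(8n)] = 8n · ln(1 − 98/n) = 8n · (-98/n + O(1/n^2)) = -784 + O(1/n) → -784.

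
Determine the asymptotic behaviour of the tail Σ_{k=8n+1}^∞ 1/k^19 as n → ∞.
Σ_{k>8n} 1/k^19 ~ 1/(18 · (8n)^18)

Compare to the integral: ∫_{8n}^∞ x^(−19) dx = [−x^(−18)/18]_{8n}^∞ = 1/((19−1)·(8n)^18). Euler-Maclaurin then gives
  Σ_{k>8n} 1/k^19 = ∫_{8n}^∞ dx/x^19 − 1/(2·(8n)^19) + O(1/(8n)^20).
(Equivalently this is ζ(19) − Σ_{k≤8n} 1/k^19.)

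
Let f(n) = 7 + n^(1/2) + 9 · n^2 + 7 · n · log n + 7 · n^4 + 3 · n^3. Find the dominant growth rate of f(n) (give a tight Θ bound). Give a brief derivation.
f(n) ∈ Θ(n^4)

Compare the terms by growth order. For large n, n^a · (log n)^b dominates n^a' · (log n)^b' iff a > a', or (a = a' and b > b'). Ranking the 6 terms shows the dominant one is 7 · n^4. Hence f(n) ∈ Θ(n^4).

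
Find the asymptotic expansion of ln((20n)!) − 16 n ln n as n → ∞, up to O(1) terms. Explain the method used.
ln((20n)!) − 16 n ln n = 4 n ln n + 20(ln 20 − 1) n + (1/2) ln(2π·20n) + O(1/n)

Stirling: ln((20n)!) = 20n ln(20n) − 20n + (1/2) ln(2π·20n) + O(1/n).
Expand 20n ln(20n) = 20n (ln n + ln 20) = 20n ln n + 20n ln 20.
Subtract 16n ln n: leading term is (20 − 16) n ln n = 4 n ln n. The next term is 20n ln 20 − 20n = 20(ln 20 − 1) n. Then the (1/2) ln(2π·20n) correction.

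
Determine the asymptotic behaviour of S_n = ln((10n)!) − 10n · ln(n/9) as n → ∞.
S_n ~ 10n · (ln 90 − 1) + O(ln n)

Stirling: ln((10n)!) = 10n ln(10n) − 10n + O(ln n).
  S_n = 10n ln(10n) − 10n − 10n ln(n/9) + O(ln n)
      = 10n ln(10n) − 10n ln n + 10n ln 9 − 10n + O(ln n)
      = 10n ln 10 + 10n ln 9 − 10n + O(ln n)
      = 10n (ln 90 − 1) + O(ln n).
Numerically ln(90) − 1 ≈ 3.4998.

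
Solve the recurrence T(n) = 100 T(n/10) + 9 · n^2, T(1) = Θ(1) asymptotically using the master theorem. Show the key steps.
T(n) = Θ(n^2 log n)

log_10 100 = 2, and f(n) = 9 · n^2 = Θ(n^(log_10 100)). This is Case 2 of the master theorem: T(n) = Θ(f(n) · log n) = Θ(n^2 log n).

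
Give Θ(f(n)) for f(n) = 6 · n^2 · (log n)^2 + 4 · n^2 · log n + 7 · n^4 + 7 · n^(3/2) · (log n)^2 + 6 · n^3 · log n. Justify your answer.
f(n) ∈ Θ(n^4)

Compare the terms by growth order. For large n, n^a · (log n)^b dominates n^a' · (log n)^b' iff a > a', or (a = a' and b > b'). Ranking the 5 terms shows the dominant one is 7 · n^4. Hence f(n) ∈ Θ(n^4).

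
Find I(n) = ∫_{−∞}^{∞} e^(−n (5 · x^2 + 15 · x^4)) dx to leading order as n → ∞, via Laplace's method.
I(n) ~ sqrt(π/(5n))

φ(x) = 5 · x^2 + 15 · x^4 has its unique global minimum at x* = 0 (since φ'(x) = 10x + 60x^3 = 0 only at x = 0 for real x with both coefficients positive, and φ → ∞ as |x| → ∞). At x* = 0, φ(0) = 0 and φ''(0) = 10. Laplace's method then gives
  I(n) ~ sqrt(2π / (n · φ''(0))) · e^(−n φ(0)) = sqrt(2π / (10n)) = sqrt(π/(5n)).
The 15 · x^4 term contributes only at subleading order (an O(1/n) relative correction).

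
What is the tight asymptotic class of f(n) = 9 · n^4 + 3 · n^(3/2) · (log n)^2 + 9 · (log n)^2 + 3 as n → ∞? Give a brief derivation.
f(n) ∈ Θ(n^4)

Compare the terms by growth order. For large n, n^a · (log n)^b dominates n^a' · (log n)^b' iff a > a', or (a = a' and b > b'). Ranking the 4 terms shows the dominant one is 9 · n^4. Hence f(n) ∈ Θ(n^4).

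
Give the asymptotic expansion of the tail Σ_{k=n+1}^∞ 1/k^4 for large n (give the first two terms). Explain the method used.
Σ_{k>n} 1/k^4 = 1/(3 · n^3) − 1/(2 · n^4) + O(1/n^5)

Compare to the integral: ∫_{n}^∞ x^(−4) dx = [−x^(−3)/3]_{n}^∞ = 1/((4−1)·n^3). The Euler-Maclaurin correction adds −f(n)/2 = −1/(2·n^4). Euler-Maclaurin then gives
  Σ_{k>n} 1/k^4 = ∫_{n}^∞ dx/x^4 − 1/(2·n^4) + O(1/n^5).
(Equivalently this is ζ(4) − Σ_{k≤n} 1/k^4.)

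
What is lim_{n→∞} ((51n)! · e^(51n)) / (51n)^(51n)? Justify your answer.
lim = ∞

Stirling: (51n)! ~ sqrt(2π·51n) · (51n/e)^(51n). Hence
  (51n)! · e^(51n) / (51n)^(51n) ~ sqrt(2π·51n) = sqrt(2π·51) · sqrt(n) → ∞.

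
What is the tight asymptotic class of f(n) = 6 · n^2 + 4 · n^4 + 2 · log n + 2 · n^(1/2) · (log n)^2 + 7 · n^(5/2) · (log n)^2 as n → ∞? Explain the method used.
f(n) ∈ Θ(n^4)

Compare the terms by growth order. For large n, n^a · (log n)^b dominates n^a' · (log n)^b' iff a > a', or (a = a' and b > b'). Ranking the 5 terms shows the dominant one is 4 · n^4. Hence f(n) ∈ Θ(n^4).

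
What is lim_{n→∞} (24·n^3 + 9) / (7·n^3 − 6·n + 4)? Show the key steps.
lim = 24/7

For large n the leading n^3 terms dominate both numerator and denominator. Dividing top and bottom by n^3, every other term tends to 0, leaving 24/7.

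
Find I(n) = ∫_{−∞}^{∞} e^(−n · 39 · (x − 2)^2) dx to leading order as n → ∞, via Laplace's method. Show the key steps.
I(n) = sqrt(π/(39n))

Here φ(x) = 39 · (x − 2)^2 has its unique minimum at x* = 2 with φ(x*) = 0 and φ''(x*) = 78. Laplace's method gives
  I(n) ~ e^(−n φ(x*)) · sqrt(2π / (n · φ''(x*))) = sqrt(2π / (78n)) = sqrt(π/(39n)).
This is exact: substituting u = (x − 2)·sqrt(39n) gives I(n) = (1/sqrt(39n)) ∫_{−∞}^{∞} e^(−u^2) du = sqrt(π/(39n)).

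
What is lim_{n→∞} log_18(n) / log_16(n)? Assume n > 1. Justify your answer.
lim = ln(16) / ln(18) = log_18(16)

Change of base: log_18(n) = ln n / ln 18 and log_16(n) = ln n / ln 16. The ratio is (ln n / ln 18) · (ln 16 / ln n) = ln 16 / ln 18, a constant independent of n. So the limit is ln 16 / ln 18 = log_18(16).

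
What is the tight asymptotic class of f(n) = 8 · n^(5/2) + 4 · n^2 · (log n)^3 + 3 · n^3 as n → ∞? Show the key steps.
f(n) ∈ Θ(n^3)

Compare the terms by growth order. For large n, n^a · (log n)^b dominates n^a' · (log n)^b' iff a > a', or (a = a' and b > b'). Ranking the 3 terms shows the dominant one is 3 · n^3. Hence f(n) ∈ Θ(n^3).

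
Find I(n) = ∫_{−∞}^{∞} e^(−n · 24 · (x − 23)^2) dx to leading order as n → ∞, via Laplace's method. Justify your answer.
I(n) = sqrt(π/(24n))

Here φ(x) = 24 · (x − 23)^2 has its unique minimum at x* = 23 with φ(x*) = 0 and φ''(x*) = 48. Laplace's method gives
  I(n) ~ e^(−n φ(x*)) · sqrt(2π / (n · φ''(x*))) = sqrt(2π / (48n)) = sqrt(π/(24n)).
This is exact: substituting u = (x − 23)·sqrt(24n) gives I(n) = (1/sqrt(24n)) ∫_{−∞}^{∞} e^(−u^2) du = sqrt(π/(24n)).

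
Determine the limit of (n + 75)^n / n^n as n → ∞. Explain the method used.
lim = e^75

Rewrite as (1 + 75/n)^(n). By the standard limit (1 + x/n)^n → e^x, we have (1 + 75/n)^n → e^75, and raising to the 1st power gives e^75.
More precisely, ln[(1 + 75/n)^(n)] = n · ln(1 + 75/n) = n · (75/n + O(1/n^2)) = 75 + O(1/n) → 75.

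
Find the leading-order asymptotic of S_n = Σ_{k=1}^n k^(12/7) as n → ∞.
S_n ~ (7/19) · n^(19/7)

Integral comparison: Σ_{k=1}^n k^(12/7) = ∫_0^n x^(12/7) dx + O(n^(12/7)). The integral is n^(1 + 12/7) / (1 + 12/7) = n^((12+7)/7) / ((12+7)/7) = (7/19) · n^(19/7).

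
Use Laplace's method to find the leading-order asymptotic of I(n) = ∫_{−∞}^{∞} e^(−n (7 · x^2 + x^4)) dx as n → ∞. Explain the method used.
I(n) ~ sqrt(π/(7n))

φ(x) = 7 · x^2 + x^4 has its unique global minimum at x* = 0 (since φ'(x) = 14x + 4x^3 = 0 only at x = 0 for real x with both coefficients positive, and φ → ∞ as |x| → ∞). At x* = 0, φ(0) = 0 and φ''(0) = 14. Laplace's method then gives
  I(n) ~ sqrt(2π / (n · φ''(0))) · e^(−n φ(0)) = sqrt(2π / (14n)) = sqrt(π/(7n)).
The x^4 term contributes only at subleading order (an O(1/n) relative correction).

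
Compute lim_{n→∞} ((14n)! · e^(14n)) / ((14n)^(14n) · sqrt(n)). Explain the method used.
lim = sqrt(2π·14)

Stirling: (14n)! ~ sqrt(2π·14n) · (14n/e)^(14n). Hence
  (14n)! · e^(14n) / (14n)^(14n) ~ sqrt(2π·14n).
Dividing by sqrt(n): sqrt(2π·14n) / sqrt(n) = sqrt(2π·14) · n^((1−1)/2), so the limit is sqrt(2π·14).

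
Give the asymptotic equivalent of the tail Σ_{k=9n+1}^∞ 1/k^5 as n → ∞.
Σ_{k>9n} 1/k^5 ~ 1/(4 · (9n)^4)

Compare to the integral: ∫_{9n}^∞ x^(−5) dx = [−x^(−4)/4]_{9n}^∞ = 1/((5−1)·(9n)^4). Euler-Maclaurin then gives
  Σ_{k>9n} 1/k^5 = ∫_{9n}^∞ dx/x^5 − 1/(2·(9n)^5) + O(1/(9n)^6).
(Equivalently this is ζ(5) − Σ_{k≤9n} 1/k^5.)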